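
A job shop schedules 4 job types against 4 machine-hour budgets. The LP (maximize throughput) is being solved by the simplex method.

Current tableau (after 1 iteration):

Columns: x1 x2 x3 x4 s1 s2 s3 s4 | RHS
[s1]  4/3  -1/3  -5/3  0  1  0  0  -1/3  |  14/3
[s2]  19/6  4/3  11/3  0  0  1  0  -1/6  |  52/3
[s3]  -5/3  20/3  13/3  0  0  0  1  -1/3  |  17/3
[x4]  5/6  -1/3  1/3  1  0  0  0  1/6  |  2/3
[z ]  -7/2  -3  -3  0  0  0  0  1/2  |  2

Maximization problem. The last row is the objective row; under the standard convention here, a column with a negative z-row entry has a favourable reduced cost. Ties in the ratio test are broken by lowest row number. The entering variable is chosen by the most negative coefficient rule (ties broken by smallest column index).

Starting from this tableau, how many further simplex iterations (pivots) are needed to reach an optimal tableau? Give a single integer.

pivot: x1 in, x4 out → z = 24/5
pivot: x2 in, s3 out → z = 149/15
No improving column remains; optimal.

2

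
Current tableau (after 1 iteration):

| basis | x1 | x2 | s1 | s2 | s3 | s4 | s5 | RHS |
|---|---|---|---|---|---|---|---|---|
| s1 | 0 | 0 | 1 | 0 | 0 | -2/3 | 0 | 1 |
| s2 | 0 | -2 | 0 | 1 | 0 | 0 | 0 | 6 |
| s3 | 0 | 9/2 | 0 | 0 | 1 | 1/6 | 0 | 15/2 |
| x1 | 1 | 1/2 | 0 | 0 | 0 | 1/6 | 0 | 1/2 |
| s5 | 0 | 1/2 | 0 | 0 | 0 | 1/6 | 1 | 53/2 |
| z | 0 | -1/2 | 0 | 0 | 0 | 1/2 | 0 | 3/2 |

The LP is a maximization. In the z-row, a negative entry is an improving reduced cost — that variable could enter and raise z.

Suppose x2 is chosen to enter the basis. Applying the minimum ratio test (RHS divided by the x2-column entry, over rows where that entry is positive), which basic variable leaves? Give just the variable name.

x1

Ratios: row 1 (s1): entry 0 ≤ 0, skip; row 2 (s2): entry -2 ≤ 0, skip; row 3 (s3): (15/2)/(9/2) = 5/3; row 4 (x1): (1/2)/(1/2) = 1; row 5 (s5): (53/2)/(1/2) = 53.
Minimum ratio 1 is in the x1 row, so x1 leaves.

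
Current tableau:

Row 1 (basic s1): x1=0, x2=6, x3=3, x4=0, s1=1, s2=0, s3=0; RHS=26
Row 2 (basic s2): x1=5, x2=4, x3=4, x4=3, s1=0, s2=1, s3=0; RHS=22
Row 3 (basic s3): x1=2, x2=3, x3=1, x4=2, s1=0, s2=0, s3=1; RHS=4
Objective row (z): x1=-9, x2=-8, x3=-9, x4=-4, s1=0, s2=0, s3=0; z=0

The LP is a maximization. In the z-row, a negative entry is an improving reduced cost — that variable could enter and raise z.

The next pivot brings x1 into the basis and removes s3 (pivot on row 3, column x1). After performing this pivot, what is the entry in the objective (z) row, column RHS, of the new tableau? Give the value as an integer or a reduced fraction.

18

Pivot element is row 3, column x1: 2.
Normalize row 3: new (row 3, RHS) = 4/2 = 2.
z-row ← z-row − (-9)·(new row 3): 0 − (-9)·2 = 18.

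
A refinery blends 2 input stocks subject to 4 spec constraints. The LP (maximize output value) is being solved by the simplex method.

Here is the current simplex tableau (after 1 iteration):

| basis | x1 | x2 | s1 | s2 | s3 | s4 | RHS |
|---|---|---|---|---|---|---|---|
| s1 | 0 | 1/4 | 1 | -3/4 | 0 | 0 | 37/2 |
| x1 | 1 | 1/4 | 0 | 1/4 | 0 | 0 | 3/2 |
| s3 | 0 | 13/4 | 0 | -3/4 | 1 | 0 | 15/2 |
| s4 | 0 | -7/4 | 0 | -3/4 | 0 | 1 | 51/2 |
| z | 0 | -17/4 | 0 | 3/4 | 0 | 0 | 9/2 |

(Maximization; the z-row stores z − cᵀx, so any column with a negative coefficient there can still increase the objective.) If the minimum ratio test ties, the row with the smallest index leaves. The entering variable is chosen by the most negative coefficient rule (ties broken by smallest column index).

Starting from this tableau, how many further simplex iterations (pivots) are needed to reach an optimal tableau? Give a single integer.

2

pivot: x2 in, s3 out → z = 186/13
pivot: s2 in, x1 out → z = 15
No improving column remains; optimal.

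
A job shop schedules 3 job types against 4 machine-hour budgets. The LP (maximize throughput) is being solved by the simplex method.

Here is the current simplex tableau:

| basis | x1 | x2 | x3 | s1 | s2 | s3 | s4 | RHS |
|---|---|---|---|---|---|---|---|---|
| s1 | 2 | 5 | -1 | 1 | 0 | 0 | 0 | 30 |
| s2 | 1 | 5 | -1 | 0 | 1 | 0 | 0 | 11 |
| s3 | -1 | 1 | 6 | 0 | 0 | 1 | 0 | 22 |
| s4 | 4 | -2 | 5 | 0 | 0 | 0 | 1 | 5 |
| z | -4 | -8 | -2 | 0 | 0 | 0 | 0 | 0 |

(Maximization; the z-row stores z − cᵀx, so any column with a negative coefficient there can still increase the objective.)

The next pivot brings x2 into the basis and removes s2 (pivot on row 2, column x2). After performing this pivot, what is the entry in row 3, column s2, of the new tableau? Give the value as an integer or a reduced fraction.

Pivot element is row 2, column x2: 5.
Normalize row 2: new (row 2, s2) = 1/5 = 1/5.
row 3 ← row 3 − 1·(new row 2): 0 − 1·(1/5) = -1/5.

-1/5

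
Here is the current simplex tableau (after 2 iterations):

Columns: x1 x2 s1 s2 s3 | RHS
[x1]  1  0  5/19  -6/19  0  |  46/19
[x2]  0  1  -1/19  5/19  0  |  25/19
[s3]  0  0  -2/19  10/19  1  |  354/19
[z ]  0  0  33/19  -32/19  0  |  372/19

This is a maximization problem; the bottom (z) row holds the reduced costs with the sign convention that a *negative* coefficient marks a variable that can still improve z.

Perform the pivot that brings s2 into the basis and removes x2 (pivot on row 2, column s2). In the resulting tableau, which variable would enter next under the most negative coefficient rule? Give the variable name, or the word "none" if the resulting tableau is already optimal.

none

Pivot element 5/19. New z-row = old z-row − (-32/19)·(row 2/(5/19)).
Updated z-row coefficients: x1: 0, x2: 32/5, s1: 7/5, s2: 0, s3: 0.
No coefficient is strictly negative; the tableau after this pivot is optimal.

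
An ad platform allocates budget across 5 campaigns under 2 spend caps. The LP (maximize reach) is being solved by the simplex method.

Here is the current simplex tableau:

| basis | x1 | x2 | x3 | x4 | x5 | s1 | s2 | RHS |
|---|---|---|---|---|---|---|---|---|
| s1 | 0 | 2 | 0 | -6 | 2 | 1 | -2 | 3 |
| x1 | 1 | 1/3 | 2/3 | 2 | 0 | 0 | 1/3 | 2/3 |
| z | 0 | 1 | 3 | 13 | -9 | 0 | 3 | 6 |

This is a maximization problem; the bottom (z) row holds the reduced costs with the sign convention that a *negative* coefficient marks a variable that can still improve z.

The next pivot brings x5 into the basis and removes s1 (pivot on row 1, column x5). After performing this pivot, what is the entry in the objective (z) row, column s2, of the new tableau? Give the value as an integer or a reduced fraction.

Pivot element is row 1, column x5: 2.
Normalize row 1: new (row 1, s2) = (-2)/2 = -1.
z-row ← z-row − (-9)·(new row 1): 3 − (-9)·(-1) = -6.

-6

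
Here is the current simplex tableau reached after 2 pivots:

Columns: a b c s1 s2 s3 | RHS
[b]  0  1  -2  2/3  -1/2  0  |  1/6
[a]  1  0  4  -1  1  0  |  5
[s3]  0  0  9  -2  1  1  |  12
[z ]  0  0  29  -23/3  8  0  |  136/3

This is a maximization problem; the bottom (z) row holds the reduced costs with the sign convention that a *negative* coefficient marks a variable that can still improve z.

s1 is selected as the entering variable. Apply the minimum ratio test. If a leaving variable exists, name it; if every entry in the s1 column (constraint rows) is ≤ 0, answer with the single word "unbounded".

b

Ratios: row 1 (b): (1/6)/(2/3) = 1/4; row 2 (a): entry -1 ≤ 0, skip; row 3 (s3): entry -2 ≤ 0, skip.
Minimum ratio is in the b row, so b leaves.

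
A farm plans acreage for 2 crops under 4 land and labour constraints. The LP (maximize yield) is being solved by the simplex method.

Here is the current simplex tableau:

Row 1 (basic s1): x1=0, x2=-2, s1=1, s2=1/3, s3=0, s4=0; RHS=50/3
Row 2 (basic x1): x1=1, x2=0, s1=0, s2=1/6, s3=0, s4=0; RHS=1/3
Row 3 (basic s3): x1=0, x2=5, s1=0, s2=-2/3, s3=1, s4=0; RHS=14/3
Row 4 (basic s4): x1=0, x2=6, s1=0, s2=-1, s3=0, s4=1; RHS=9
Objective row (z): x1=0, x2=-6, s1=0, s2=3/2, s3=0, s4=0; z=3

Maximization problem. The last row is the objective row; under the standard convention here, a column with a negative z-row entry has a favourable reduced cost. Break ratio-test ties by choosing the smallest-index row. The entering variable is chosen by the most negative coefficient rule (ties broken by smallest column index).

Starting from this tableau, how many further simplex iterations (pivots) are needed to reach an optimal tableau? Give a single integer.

1

pivot: x2 in, s3 out → z = 43/5
No improving column remains; optimal.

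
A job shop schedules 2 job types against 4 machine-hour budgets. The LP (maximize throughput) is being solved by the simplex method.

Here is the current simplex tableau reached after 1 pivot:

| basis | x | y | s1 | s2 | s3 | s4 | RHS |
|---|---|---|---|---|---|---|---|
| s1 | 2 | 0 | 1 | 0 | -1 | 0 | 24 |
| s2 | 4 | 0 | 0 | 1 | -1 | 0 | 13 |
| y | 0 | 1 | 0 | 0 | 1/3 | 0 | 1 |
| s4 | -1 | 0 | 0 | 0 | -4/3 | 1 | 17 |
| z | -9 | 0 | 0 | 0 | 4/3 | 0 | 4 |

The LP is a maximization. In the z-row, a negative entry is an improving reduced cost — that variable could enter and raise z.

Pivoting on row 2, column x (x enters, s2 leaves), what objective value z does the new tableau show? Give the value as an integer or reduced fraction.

Minimum ratio for x: 13/4 = 13/4.
z changes by −(z-row coeff of x)·ratio = −(-9)·(13/4) = 117/4.
New z = 4 + (117/4) = 133/4.

133/4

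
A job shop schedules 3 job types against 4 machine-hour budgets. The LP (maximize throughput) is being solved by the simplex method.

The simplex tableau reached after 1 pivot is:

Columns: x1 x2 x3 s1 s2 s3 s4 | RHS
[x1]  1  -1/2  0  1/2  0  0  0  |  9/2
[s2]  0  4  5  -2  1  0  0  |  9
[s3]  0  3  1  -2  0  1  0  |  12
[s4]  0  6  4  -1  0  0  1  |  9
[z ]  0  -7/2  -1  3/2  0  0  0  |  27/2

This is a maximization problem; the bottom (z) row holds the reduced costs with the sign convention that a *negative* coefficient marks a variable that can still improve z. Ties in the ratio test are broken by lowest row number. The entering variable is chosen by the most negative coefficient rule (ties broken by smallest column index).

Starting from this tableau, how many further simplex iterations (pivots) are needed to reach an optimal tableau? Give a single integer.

pivot: x2 in, s4 out → z = 75/4
No improving column remains; optimal.

1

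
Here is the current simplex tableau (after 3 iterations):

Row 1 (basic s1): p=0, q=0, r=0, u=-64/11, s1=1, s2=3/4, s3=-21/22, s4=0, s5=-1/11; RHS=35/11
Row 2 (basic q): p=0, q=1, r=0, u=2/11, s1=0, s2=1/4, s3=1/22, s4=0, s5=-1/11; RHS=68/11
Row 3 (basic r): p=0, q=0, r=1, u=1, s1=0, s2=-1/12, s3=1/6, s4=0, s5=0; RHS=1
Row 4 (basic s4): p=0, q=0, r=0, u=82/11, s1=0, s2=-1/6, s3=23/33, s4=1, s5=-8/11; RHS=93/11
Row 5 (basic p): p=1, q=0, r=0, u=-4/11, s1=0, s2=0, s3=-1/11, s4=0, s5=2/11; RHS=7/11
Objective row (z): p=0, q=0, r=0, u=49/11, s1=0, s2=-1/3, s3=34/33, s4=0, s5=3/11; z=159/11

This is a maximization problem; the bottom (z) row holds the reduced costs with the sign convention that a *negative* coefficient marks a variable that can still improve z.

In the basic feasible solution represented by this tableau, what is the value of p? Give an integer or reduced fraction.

p is basic (row 5); its value is the RHS of that row: 7/11.

7/11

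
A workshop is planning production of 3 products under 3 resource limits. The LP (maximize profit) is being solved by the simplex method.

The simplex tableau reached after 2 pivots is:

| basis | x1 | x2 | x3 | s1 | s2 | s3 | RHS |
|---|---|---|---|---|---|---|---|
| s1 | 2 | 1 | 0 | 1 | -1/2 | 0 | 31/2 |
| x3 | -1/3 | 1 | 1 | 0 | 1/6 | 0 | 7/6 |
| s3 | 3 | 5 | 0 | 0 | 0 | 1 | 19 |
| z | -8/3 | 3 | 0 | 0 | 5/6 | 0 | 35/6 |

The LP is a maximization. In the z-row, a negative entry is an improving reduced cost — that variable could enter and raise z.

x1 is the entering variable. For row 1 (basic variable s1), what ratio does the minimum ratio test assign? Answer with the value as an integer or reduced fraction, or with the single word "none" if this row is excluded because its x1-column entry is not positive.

31/4

Ratio = RHS / (x1 entry) = (31/2) / 2 = 31/4.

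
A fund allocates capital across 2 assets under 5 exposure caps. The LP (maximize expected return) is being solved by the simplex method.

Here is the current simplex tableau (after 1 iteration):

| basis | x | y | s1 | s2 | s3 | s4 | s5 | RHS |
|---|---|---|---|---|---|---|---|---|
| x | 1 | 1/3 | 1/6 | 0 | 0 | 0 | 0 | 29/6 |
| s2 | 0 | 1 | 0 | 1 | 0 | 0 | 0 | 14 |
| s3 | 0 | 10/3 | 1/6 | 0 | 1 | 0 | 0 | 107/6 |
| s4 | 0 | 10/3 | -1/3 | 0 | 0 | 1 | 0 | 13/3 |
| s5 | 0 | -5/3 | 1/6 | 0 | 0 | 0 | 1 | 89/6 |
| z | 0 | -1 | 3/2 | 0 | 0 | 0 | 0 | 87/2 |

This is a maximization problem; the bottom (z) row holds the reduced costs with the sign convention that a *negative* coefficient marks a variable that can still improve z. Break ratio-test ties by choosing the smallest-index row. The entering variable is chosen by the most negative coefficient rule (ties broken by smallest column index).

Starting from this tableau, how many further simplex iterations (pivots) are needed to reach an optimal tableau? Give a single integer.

pivot: y in, s4 out → z = 224/5
No improving column remains; optimal.

1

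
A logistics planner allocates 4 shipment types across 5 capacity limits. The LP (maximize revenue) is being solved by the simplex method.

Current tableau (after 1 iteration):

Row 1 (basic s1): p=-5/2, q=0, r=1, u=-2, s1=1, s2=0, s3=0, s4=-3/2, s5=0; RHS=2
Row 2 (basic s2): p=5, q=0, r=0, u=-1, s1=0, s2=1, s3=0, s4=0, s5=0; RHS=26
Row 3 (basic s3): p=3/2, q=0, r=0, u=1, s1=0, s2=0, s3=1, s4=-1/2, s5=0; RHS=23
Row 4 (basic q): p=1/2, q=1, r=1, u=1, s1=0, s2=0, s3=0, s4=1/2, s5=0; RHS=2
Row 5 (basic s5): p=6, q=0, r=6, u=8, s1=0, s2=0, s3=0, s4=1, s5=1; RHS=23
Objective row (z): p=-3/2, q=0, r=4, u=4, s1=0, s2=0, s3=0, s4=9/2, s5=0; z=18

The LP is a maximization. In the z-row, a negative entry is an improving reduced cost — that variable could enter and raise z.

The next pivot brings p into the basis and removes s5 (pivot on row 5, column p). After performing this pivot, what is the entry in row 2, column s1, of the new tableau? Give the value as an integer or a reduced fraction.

0

Pivot element is row 5, column p: 6.
Normalize row 5: new (row 5, s1) = 0/6 = 0.
row 2 ← row 2 − 5·(new row 5): 0 − 5·0 = 0.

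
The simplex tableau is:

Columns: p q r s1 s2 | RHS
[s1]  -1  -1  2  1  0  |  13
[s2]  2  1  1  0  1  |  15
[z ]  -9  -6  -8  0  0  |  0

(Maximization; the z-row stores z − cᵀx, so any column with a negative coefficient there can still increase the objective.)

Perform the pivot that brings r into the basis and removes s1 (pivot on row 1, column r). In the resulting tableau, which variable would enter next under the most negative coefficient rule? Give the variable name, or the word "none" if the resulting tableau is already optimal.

Pivot element 2. New z-row = old z-row − (-8)·(row 1/2).
Updated z-row coefficients: p: -13, q: -10, r: 0, s1: 4, s2: 0.
The most negative is -13 in column p, so p would enter next.

p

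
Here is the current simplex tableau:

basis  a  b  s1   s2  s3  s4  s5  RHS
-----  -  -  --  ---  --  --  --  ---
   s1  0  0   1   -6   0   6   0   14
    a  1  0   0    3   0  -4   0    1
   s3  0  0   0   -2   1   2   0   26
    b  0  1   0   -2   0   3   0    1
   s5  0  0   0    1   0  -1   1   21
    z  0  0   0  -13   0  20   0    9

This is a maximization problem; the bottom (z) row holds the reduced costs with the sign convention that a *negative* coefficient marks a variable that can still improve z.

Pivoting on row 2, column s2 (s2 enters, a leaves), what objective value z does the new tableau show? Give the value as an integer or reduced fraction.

40/3

Minimum ratio for s2: 1/3 = 1/3.
z changes by −(z-row coeff of s2)·ratio = −(-13)·(1/3) = 13/3.
New z = 9 + (13/3) = 40/3.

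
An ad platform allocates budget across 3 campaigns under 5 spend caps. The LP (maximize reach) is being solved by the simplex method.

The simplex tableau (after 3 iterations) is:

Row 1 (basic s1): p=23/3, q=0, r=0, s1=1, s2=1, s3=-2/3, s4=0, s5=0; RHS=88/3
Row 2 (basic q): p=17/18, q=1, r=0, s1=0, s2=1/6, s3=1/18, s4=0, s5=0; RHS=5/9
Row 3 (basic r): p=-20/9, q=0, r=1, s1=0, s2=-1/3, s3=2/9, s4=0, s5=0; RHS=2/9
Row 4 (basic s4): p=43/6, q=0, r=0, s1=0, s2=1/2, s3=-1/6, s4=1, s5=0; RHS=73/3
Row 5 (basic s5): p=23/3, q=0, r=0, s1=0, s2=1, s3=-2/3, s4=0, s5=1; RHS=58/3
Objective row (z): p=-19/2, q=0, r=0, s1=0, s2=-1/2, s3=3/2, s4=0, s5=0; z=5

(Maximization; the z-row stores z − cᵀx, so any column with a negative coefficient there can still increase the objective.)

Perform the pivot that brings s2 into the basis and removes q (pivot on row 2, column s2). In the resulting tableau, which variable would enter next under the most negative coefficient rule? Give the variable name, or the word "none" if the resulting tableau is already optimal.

p

Pivot element 1/6. New z-row = old z-row − (-1/2)·(row 2/(1/6)).
Updated z-row coefficients: p: -20/3, q: 3, r: 0, s1: 0, s2: 0, s3: 5/3, s4: 0, s5: 0.
The most negative is -20/3 in column p, so p would enter next.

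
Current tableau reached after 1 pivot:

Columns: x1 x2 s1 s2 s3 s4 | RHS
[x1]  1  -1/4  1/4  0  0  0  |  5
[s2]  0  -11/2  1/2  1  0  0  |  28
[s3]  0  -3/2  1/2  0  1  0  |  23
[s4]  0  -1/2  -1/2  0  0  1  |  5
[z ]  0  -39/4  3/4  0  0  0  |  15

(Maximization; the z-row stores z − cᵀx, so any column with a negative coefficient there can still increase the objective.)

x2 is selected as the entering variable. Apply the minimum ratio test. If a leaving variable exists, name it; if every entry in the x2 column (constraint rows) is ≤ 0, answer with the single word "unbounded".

x2-column entries: row 1: -1/4, row 2: -11/2, row 3: -3/2, row 4: -1/2. All ≤ 0, so x2 can increase without bound; the LP is unbounded in this direction.

unbounded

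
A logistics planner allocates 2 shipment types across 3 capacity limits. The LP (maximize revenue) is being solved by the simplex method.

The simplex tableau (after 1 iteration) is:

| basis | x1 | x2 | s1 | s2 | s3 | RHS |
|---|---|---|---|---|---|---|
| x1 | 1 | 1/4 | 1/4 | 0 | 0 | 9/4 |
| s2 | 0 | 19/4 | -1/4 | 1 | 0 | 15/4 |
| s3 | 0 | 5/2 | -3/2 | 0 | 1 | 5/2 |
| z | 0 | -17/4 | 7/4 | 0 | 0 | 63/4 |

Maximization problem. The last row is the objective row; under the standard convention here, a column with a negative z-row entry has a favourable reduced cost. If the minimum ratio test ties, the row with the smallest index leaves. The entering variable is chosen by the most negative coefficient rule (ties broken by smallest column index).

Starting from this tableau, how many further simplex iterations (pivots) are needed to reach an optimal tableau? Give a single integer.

1

pivot: x2 in, s2 out → z = 363/19
No improving column remains; optimal.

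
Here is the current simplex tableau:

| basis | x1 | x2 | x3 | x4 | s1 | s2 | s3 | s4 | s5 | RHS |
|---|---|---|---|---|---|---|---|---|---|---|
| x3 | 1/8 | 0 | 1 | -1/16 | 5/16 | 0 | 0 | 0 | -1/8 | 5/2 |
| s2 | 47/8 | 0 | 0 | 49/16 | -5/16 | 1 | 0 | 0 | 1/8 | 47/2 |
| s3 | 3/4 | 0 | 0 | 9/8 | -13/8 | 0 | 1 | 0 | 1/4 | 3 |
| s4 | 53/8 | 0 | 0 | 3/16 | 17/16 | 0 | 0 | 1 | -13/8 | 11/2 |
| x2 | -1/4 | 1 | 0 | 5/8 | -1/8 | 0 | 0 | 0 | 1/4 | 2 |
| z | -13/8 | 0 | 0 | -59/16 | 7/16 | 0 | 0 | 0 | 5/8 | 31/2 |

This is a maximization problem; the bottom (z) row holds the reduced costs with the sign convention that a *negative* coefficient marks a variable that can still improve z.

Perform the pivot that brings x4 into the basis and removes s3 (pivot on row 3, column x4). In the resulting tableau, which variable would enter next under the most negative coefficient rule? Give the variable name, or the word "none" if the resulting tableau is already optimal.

Pivot element 9/8. New z-row = old z-row − (-59/16)·(row 3/(9/8)).
Updated z-row coefficients: x1: 5/6, x2: 0, x3: 0, x4: 0, s1: -44/9, s2: 0, s3: 59/18, s4: 0, s5: 13/9.
The most negative is -44/9 in column s1, so s1 would enter next.

s1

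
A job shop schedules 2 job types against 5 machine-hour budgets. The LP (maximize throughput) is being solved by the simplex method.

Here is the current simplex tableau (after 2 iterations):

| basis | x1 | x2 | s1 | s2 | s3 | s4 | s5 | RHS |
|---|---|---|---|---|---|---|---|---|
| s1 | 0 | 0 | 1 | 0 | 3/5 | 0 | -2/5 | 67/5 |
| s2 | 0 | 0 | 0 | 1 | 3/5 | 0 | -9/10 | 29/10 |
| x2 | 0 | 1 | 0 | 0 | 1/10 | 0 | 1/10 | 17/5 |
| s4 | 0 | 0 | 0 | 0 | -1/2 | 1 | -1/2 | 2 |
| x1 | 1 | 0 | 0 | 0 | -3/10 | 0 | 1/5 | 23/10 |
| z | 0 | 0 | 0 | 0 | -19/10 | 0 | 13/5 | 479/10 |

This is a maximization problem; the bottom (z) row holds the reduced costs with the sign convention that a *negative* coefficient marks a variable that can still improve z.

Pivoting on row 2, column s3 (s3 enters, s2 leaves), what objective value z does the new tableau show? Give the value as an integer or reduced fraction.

Minimum ratio for s3: (29/10)/(3/5) = 29/6.
z changes by −(z-row coeff of s3)·ratio = −(-19/10)·(29/6) = 551/60.
New z = 479/10 + (551/60) = 685/12.

685/12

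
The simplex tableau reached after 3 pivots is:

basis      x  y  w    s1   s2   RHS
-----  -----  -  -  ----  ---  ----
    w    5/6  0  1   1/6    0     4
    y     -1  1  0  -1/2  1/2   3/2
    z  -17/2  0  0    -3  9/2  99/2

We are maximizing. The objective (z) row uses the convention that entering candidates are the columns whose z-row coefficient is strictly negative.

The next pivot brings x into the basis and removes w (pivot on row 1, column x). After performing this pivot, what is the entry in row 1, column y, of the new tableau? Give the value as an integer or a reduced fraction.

Pivot element is row 1, column x: 5/6.
Normalize row 1: new (row 1, y) = 0/(5/6) = 0.
Row 1 is the pivot row, so the entry is 0.

0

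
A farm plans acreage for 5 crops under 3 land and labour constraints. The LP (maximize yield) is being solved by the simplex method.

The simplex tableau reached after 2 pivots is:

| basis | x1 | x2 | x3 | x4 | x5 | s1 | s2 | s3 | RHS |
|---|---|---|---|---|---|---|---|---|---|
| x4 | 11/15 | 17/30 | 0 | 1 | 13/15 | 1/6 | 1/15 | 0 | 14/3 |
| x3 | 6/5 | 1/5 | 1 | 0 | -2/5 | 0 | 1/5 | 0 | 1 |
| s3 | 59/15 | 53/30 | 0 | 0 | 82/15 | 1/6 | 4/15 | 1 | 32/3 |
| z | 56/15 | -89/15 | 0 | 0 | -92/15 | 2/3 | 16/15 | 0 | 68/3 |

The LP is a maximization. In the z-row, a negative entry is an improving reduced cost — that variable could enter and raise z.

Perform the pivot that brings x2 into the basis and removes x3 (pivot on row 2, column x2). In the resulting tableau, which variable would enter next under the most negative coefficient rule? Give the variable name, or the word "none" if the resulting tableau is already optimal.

x5

Pivot element 1/5. New z-row = old z-row − (-89/15)·(row 2/(1/5)).
Updated z-row coefficients: x1: 118/3, x2: 0, x3: 89/3, x4: 0, x5: -18, s1: 2/3, s2: 7, s3: 0.
The most negative is -18 in column x5, so x5 would enter next.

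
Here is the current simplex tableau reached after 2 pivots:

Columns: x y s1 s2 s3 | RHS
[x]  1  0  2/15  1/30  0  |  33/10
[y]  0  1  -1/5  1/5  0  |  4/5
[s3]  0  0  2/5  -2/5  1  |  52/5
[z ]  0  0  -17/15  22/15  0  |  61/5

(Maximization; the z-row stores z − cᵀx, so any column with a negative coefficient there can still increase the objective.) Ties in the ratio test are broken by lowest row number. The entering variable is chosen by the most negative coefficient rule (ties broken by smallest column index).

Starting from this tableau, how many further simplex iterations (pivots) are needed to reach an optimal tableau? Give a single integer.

pivot: s1 in, x out → z = 161/4
No improving column remains; optimal.

1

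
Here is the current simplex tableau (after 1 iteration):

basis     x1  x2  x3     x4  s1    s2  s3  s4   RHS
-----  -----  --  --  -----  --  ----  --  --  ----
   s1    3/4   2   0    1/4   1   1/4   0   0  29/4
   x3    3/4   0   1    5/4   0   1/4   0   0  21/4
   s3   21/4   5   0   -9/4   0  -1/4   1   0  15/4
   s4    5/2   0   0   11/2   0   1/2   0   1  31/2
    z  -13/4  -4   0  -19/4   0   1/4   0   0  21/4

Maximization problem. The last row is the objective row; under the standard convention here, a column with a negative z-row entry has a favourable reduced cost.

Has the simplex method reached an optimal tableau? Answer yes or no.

Column x1 has objective-row coefficient -13/4, which is negative; an improving pivot exists, so not yet optimal.

no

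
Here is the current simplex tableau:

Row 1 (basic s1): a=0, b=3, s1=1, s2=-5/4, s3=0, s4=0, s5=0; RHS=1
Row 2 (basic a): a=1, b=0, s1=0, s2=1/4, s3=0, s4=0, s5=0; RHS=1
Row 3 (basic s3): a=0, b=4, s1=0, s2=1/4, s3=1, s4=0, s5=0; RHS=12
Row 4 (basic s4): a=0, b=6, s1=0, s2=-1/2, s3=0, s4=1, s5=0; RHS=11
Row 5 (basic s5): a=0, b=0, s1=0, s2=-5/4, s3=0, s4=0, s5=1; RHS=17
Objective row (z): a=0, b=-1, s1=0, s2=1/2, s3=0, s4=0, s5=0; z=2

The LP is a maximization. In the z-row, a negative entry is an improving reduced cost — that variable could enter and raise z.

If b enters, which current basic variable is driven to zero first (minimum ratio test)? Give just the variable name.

Ratios: row 1 (s1): 1/3 = 1/3; row 2 (a): entry 0 ≤ 0, skip; row 3 (s3): 12/4 = 3; row 4 (s4): 11/6 = 11/6; row 5 (s5): entry 0 ≤ 0, skip.
Minimum ratio 1/3 is in the s1 row, so s1 leaves.

s1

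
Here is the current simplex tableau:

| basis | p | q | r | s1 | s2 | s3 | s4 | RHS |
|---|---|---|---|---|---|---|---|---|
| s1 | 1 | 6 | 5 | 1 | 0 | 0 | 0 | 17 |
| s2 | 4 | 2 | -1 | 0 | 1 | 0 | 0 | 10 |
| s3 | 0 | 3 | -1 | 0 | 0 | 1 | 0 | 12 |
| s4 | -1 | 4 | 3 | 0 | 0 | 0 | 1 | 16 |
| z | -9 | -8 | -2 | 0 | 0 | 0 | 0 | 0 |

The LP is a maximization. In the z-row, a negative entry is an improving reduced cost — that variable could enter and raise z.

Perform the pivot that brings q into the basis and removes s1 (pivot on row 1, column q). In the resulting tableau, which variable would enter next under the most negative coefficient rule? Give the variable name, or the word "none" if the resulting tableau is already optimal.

p

Pivot element 6. New z-row = old z-row − (-8)·(row 1/6).
Updated z-row coefficients: p: -23/3, q: 0, r: 14/3, s1: 4/3, s2: 0, s3: 0, s4: 0.
The most negative is -23/3 in column p, so p would enter next.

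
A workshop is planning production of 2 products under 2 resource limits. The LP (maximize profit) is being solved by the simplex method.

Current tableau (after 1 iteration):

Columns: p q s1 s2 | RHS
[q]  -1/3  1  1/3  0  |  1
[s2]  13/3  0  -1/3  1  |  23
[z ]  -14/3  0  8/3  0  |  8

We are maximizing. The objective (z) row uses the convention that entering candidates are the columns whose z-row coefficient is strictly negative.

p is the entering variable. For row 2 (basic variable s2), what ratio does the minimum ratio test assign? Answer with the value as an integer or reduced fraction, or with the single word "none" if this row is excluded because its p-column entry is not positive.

69/13

Ratio = RHS / (p entry) = 23 / (13/3) = 69/13.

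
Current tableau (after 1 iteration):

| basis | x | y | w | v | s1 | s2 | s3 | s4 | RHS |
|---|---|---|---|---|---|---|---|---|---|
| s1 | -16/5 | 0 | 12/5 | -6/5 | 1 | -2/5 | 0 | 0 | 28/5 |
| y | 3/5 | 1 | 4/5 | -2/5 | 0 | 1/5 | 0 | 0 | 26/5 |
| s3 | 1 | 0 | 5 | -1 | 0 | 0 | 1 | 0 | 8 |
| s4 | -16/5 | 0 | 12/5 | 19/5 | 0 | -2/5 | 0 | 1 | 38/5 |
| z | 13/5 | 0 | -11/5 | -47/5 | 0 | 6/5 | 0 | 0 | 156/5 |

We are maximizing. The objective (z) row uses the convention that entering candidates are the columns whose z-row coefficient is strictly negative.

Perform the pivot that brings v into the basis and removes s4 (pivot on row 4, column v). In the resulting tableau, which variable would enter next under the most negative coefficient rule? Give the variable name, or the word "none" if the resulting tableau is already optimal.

x

Pivot element 19/5. New z-row = old z-row − (-47/5)·(row 4/(19/5)).
Updated z-row coefficients: x: -101/19, y: 0, w: 71/19, v: 0, s1: 0, s2: 4/19, s3: 0, s4: 47/19.
The most negative is -101/19 in column x, so x would enter next.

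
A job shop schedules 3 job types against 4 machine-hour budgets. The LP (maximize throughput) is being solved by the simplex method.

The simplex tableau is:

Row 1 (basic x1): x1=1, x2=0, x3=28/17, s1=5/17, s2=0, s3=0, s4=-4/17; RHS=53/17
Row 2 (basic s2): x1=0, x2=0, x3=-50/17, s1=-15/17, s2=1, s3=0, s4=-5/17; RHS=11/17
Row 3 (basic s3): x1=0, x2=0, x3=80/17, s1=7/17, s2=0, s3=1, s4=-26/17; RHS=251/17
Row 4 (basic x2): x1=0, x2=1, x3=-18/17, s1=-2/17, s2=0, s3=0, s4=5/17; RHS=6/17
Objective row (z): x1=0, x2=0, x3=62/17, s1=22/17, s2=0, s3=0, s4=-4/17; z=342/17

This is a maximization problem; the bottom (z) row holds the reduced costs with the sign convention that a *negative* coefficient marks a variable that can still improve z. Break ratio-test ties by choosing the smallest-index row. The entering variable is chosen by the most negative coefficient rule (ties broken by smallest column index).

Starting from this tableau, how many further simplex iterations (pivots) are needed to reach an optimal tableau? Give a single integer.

pivot: s4 in, x2 out → z = 102/5
No improving column remains; optimal.

1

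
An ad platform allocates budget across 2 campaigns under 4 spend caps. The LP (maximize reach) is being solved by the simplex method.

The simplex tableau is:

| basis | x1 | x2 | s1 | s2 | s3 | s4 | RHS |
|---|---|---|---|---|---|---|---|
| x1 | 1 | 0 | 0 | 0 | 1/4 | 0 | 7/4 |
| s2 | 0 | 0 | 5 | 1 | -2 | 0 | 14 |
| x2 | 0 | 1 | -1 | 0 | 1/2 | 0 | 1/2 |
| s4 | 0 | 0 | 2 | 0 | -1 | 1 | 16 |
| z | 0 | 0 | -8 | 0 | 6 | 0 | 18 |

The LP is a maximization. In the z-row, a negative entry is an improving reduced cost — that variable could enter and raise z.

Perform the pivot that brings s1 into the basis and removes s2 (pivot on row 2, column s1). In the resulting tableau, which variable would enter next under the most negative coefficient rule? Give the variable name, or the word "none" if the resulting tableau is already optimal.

none

Pivot element 5. New z-row = old z-row − (-8)·(row 2/5).
Updated z-row coefficients: x1: 0, x2: 0, s1: 0, s2: 8/5, s3: 14/5, s4: 0.
No coefficient is strictly negative; the tableau after this pivot is optimal.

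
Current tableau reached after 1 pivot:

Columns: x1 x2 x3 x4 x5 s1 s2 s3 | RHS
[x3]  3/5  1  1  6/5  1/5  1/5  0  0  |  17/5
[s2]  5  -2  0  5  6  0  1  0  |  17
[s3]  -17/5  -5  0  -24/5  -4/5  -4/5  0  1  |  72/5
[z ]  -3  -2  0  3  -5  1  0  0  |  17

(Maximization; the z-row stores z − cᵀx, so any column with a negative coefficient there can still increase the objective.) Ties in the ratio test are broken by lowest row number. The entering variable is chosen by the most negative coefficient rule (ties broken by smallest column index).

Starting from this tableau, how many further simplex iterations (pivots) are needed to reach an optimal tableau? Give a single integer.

2

pivot: x5 in, s2 out → z = 187/6
pivot: x2 in, x3 out → z = 1309/32
No improving column remains; optimal.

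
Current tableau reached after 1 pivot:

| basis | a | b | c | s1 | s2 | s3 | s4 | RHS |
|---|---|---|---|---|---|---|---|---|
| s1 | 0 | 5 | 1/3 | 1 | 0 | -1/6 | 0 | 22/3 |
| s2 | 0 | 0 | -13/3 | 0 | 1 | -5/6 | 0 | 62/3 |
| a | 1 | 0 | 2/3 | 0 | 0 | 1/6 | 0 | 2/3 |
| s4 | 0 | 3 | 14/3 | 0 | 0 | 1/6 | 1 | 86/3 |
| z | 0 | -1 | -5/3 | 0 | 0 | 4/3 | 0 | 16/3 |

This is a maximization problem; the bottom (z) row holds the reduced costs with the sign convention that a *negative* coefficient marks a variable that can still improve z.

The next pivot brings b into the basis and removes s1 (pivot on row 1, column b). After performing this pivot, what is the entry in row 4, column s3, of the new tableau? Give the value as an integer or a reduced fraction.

Pivot element is row 1, column b: 5.
Normalize row 1: new (row 1, s3) = (-1/6)/5 = -1/30.
row 4 ← row 4 − 3·(new row 1): 1/6 − 3·(-1/30) = 4/15.

4/15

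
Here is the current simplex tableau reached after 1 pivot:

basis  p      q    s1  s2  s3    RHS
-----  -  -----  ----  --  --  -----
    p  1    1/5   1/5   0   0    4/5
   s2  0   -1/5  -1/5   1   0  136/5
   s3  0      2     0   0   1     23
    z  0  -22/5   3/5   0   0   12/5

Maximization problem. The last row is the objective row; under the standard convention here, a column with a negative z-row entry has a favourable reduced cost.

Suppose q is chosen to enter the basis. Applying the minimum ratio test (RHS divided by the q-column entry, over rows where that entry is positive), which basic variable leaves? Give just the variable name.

p

Ratios: row 1 (p): (4/5)/(1/5) = 4; row 2 (s2): entry -1/5 ≤ 0, skip; row 3 (s3): 23/2 = 23/2.
Minimum ratio 4 is in the p row, so p leaves.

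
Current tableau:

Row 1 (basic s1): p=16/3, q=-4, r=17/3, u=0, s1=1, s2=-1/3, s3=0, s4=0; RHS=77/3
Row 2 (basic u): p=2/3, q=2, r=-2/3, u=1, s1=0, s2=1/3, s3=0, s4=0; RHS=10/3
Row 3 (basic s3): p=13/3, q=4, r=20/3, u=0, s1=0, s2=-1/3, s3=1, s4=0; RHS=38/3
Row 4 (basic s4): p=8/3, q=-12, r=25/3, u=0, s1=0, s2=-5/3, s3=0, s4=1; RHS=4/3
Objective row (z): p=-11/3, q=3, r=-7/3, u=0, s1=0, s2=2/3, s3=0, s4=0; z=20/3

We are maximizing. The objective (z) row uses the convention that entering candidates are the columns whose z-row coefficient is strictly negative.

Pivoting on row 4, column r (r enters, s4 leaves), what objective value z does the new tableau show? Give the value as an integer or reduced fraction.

Minimum ratio for r: (4/3)/(25/3) = 4/25.
z changes by −(z-row coeff of r)·ratio = −(-7/3)·(4/25) = 28/75.
New z = 20/3 + (28/75) = 176/25.

176/25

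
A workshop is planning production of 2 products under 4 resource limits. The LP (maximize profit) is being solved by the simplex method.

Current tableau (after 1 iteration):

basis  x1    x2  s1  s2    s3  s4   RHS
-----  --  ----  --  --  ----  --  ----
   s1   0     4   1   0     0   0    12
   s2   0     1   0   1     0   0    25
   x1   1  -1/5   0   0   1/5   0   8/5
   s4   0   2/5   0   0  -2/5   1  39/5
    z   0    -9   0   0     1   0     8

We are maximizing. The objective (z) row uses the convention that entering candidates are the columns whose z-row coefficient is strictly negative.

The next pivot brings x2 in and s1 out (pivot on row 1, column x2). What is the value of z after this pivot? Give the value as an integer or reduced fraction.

35

Minimum ratio for x2: 12/4 = 3.
z changes by −(z-row coeff of x2)·ratio = −(-9)·3 = 27.
New z = 8 + 27 = 35.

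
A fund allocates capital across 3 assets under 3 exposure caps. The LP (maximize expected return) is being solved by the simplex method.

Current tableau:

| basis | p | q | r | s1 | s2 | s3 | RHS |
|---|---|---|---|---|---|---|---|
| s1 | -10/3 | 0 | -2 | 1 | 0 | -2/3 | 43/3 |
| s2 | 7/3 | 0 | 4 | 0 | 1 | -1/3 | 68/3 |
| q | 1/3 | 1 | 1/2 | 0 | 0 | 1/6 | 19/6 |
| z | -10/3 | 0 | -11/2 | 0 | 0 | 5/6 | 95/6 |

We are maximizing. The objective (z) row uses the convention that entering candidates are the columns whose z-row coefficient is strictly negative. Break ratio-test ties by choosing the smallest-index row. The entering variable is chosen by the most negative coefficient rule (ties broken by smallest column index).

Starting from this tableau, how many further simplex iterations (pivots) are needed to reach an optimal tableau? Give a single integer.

2

pivot: r in, s2 out → z = 47
pivot: p in, q out → z = 48
No improving column remains; optimal.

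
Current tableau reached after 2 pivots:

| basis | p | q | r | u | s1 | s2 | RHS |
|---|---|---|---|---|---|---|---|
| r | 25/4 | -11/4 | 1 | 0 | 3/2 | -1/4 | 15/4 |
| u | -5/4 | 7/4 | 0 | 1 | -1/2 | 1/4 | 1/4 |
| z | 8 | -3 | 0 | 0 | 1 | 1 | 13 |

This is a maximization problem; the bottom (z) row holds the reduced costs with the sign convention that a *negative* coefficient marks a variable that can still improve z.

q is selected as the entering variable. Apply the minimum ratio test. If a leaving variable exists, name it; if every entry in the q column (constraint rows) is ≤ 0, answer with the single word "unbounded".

Ratios: row 1 (r): entry -11/4 ≤ 0, skip; row 2 (u): (1/4)/(7/4) = 1/7.
Minimum ratio is in the u row, so u leaves.

u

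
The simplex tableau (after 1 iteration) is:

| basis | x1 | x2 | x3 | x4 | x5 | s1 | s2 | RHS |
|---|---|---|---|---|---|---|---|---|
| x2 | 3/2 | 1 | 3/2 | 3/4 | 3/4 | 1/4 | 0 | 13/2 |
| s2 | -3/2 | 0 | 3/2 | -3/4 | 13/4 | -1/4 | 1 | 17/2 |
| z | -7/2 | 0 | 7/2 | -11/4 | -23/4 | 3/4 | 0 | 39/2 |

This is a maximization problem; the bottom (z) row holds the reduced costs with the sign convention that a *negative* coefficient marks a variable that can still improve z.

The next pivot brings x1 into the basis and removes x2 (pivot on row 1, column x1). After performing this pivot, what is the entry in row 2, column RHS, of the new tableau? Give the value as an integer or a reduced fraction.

Pivot element is row 1, column x1: 3/2.
Normalize row 1: new (row 1, RHS) = (13/2)/(3/2) = 13/3.
row 2 ← row 2 − (-3/2)·(new row 1): 17/2 − (-3/2)·(13/3) = 15.

15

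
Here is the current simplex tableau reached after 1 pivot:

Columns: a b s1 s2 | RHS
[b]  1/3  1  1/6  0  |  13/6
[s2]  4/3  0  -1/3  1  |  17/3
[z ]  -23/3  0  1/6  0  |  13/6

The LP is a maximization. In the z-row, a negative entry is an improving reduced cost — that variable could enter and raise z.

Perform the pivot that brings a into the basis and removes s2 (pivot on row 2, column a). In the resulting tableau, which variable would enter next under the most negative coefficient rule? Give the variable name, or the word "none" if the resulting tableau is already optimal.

s1

Pivot element 4/3. New z-row = old z-row − (-23/3)·(row 2/(4/3)).
Updated z-row coefficients: a: 0, b: 0, s1: -7/4, s2: 23/4.
The most negative is -7/4 in column s1, so s1 would enter next.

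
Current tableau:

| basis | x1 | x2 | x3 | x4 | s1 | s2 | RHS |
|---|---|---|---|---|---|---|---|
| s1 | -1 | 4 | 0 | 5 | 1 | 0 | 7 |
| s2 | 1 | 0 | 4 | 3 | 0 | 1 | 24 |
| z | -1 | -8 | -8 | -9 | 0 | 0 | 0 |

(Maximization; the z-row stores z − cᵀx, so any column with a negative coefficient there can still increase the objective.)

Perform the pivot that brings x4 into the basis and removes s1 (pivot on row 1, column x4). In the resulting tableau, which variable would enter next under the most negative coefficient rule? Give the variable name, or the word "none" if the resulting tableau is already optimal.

Pivot element 5. New z-row = old z-row − (-9)·(row 1/5).
Updated z-row coefficients: x1: -14/5, x2: -4/5, x3: -8, x4: 0, s1: 9/5, s2: 0.
The most negative is -8 in column x3, so x3 would enter next.

x3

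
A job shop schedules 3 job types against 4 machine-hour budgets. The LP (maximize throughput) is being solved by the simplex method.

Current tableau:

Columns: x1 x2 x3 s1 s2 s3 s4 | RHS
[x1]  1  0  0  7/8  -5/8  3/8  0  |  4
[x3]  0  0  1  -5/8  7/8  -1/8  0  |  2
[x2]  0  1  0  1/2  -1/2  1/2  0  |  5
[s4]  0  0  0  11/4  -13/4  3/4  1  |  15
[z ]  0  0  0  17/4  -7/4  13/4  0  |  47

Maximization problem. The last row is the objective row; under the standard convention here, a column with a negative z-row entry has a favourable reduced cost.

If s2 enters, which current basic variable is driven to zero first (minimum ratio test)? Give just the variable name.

x3

Ratios: row 1 (x1): entry -5/8 ≤ 0, skip; row 2 (x3): 2/(7/8) = 16/7; row 3 (x2): entry -1/2 ≤ 0, skip; row 4 (s4): entry -13/4 ≤ 0, skip.
Minimum ratio 16/7 is in the x3 row, so x3 leaves.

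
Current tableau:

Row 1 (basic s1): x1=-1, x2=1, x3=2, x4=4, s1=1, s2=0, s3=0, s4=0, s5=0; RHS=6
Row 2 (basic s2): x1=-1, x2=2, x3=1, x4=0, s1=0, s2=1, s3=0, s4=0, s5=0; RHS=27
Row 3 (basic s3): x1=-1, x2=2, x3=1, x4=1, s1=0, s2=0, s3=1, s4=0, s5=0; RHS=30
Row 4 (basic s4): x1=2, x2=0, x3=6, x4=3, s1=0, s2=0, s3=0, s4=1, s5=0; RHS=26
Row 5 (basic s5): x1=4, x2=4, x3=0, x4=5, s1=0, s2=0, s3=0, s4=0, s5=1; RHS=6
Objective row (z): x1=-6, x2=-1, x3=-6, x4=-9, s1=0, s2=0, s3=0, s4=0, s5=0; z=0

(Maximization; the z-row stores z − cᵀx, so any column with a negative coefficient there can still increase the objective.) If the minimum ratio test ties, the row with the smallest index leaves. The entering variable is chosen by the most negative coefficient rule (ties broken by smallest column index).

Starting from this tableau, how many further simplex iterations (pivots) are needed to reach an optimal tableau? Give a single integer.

pivot: x4 in, s5 out → z = 54/5
pivot: x3 in, s1 out → z = 72/5
pivot: x1 in, x4 out → z = 63/2
No improving column remains; optimal.

3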